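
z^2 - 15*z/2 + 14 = (z - 4)*(z - 7/2)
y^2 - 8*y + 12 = (y - 6)*(y - 2)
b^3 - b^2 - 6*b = b*(b - 3)*(b + 2)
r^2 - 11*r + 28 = (r - 7)*(r - 4)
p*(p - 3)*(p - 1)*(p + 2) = p^4 - 2*p^3 - 5*p^2 + 6*p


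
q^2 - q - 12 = (q - 4)*(q + 3)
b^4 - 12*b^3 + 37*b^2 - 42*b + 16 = (b - 8)*(b - 2)*(b - 1)^2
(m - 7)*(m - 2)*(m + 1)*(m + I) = m^4 - 8*m^3 + I*m^3 + 5*m^2 - 8*I*m^2 + 14*m + 5*I*m + 14*I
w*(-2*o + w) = -2*o*w + w^2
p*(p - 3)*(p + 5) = p^3 + 2*p^2 - 15*p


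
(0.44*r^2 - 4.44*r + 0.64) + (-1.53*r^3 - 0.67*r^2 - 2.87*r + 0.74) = -1.53*r^3 - 0.23*r^2 - 7.31*r + 1.38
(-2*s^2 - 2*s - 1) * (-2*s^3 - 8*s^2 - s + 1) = 4*s^5 + 20*s^4 + 20*s^3 + 8*s^2 - s - 1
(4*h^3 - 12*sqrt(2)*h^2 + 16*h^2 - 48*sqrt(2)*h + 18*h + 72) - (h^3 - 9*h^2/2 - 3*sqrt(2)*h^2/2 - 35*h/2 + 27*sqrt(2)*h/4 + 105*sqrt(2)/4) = 3*h^3 - 21*sqrt(2)*h^2/2 + 41*h^2/2 - 219*sqrt(2)*h/4 + 71*h/2 - 105*sqrt(2)/4 + 72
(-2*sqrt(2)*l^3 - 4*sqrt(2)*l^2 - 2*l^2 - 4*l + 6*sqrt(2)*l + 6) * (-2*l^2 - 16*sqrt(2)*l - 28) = 4*sqrt(2)*l^5 + 8*sqrt(2)*l^4 + 68*l^4 + 76*sqrt(2)*l^3 + 136*l^3 - 148*l^2 + 176*sqrt(2)*l^2 - 264*sqrt(2)*l + 112*l - 168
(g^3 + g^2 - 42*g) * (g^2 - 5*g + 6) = g^5 - 4*g^4 - 41*g^3 + 216*g^2 - 252*g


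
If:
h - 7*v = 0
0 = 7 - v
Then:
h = 49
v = 7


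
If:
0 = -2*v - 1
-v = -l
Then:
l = -1/2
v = -1/2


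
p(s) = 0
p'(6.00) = 0.00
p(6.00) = 0.00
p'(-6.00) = 0.00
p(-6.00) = 0.00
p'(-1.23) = 0.00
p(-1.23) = 0.00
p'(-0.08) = 0.00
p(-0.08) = 0.00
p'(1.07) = 0.00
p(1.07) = 0.00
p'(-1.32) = 0.00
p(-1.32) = 0.00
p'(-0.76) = 0.00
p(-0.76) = 0.00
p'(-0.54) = 0.00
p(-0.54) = 0.00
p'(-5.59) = 0.00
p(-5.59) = 0.00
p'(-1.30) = 0.00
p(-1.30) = 0.00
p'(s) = 0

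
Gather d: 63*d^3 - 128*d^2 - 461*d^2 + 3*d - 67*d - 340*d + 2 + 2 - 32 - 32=63*d^3 - 589*d^2 - 404*d - 60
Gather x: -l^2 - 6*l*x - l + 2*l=-l^2 - 6*l*x + l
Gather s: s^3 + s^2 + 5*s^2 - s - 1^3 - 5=s^3 + 6*s^2 - s - 6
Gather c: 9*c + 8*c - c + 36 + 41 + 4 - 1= 16*c + 80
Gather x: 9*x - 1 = 9*x - 1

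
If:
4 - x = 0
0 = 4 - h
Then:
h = 4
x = 4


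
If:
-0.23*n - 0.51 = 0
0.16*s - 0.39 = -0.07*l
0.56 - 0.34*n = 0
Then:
No Solution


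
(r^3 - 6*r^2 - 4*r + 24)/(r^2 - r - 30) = (r^2 - 4)/(r + 5)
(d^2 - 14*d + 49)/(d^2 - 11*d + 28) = (d - 7)/(d - 4)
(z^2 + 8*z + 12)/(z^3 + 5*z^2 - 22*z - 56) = (z + 6)/(z^2 + 3*z - 28)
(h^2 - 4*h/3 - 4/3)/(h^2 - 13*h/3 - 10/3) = (h - 2)/(h - 5)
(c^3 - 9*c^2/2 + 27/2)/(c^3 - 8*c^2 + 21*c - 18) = (c + 3/2)/(c - 2)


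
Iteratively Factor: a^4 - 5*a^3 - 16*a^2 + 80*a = (a)*(a^3 - 5*a^2 - 16*a + 80) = a*(a - 5)*(a^2 - 16) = a*(a - 5)*(a + 4)*(a - 4)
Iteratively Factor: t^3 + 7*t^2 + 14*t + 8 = (t + 2)*(t^2 + 5*t + 4) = (t + 1)*(t + 2)*(t + 4)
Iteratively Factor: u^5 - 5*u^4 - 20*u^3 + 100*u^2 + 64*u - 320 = (u - 2)*(u^4 - 3*u^3 - 26*u^2 + 48*u + 160) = (u - 4)*(u - 2)*(u^3 + u^2 - 22*u - 40) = (u - 5)*(u - 4)*(u - 2)*(u^2 + 6*u + 8) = (u - 5)*(u - 4)*(u - 2)*(u + 4)*(u + 2)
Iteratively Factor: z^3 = (z)*(z^2) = z^2*(z)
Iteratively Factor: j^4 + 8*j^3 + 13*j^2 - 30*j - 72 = (j - 2)*(j^3 + 10*j^2 + 33*j + 36) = (j - 2)*(j + 4)*(j^2 + 6*j + 9) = (j - 2)*(j + 3)*(j + 4)*(j + 3)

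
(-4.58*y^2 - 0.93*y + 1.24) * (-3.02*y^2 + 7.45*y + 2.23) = 13.8316*y^4 - 31.3124*y^3 - 20.8867*y^2 + 7.1641*y + 2.7652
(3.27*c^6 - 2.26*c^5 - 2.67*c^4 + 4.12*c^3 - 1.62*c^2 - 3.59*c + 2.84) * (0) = 0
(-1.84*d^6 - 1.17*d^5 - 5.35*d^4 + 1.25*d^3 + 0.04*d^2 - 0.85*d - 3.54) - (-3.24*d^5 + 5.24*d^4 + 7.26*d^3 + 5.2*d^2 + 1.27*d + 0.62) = -1.84*d^6 + 2.07*d^5 - 10.59*d^4 - 6.01*d^3 - 5.16*d^2 - 2.12*d - 4.16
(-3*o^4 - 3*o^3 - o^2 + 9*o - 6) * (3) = -9*o^4 - 9*o^3 - 3*o^2 + 27*o - 18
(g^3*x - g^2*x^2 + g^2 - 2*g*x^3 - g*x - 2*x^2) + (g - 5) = g^3*x - g^2*x^2 + g^2 - 2*g*x^3 - g*x + g - 2*x^2 - 5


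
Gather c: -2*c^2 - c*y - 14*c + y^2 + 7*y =-2*c^2 + c*(-y - 14) + y^2 + 7*y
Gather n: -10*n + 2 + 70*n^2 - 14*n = 70*n^2 - 24*n + 2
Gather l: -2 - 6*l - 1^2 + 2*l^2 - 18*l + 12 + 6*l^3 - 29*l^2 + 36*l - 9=6*l^3 - 27*l^2 + 12*l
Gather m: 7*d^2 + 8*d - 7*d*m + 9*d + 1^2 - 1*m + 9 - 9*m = 7*d^2 + 17*d + m*(-7*d - 10) + 10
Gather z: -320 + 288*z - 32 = 288*z - 352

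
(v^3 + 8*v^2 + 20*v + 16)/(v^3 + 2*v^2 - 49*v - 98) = (v^2 + 6*v + 8)/(v^2 - 49)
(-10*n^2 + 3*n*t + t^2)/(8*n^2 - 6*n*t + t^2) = (5*n + t)/(-4*n + t)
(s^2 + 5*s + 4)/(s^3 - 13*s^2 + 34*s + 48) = (s + 4)/(s^2 - 14*s + 48)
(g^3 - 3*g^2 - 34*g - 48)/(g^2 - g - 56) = (g^2 + 5*g + 6)/(g + 7)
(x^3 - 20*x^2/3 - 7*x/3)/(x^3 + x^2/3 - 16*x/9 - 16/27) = 9*x*(x - 7)/(9*x^2 - 16)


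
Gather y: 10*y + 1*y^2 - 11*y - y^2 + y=0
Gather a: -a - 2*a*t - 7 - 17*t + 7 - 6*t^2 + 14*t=a*(-2*t - 1) - 6*t^2 - 3*t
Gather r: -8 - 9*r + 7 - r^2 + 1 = -r^2 - 9*r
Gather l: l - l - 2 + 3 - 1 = 0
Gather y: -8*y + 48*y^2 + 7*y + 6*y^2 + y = 54*y^2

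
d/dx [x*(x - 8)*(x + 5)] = 3*x^2 - 6*x - 40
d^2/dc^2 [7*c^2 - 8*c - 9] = 14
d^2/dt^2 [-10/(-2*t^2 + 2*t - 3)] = 40*(-2*t^2 + 2*t + 2*(2*t - 1)^2 - 3)/(2*t^2 - 2*t + 3)^3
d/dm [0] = 0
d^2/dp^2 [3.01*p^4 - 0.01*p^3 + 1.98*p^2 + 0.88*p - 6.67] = 36.12*p^2 - 0.06*p + 3.96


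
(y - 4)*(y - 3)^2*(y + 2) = y^4 - 8*y^3 + 13*y^2 + 30*y - 72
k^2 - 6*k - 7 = (k - 7)*(k + 1)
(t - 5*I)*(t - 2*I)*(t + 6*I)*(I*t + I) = I*t^4 + t^3 + I*t^3 + t^2 + 32*I*t^2 + 60*t + 32*I*t + 60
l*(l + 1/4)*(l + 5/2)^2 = l^4 + 21*l^3/4 + 15*l^2/2 + 25*l/16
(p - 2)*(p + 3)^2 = p^3 + 4*p^2 - 3*p - 18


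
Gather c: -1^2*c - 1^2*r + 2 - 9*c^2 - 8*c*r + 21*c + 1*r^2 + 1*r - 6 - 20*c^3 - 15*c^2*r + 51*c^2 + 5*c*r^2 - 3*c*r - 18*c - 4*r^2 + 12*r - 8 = -20*c^3 + c^2*(42 - 15*r) + c*(5*r^2 - 11*r + 2) - 3*r^2 + 12*r - 12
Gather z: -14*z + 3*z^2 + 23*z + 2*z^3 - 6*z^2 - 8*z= 2*z^3 - 3*z^2 + z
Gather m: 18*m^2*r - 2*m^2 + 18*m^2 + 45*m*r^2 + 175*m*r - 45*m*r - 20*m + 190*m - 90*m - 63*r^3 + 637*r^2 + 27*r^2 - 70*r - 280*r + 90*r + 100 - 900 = m^2*(18*r + 16) + m*(45*r^2 + 130*r + 80) - 63*r^3 + 664*r^2 - 260*r - 800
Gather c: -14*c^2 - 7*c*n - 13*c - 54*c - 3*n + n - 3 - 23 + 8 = -14*c^2 + c*(-7*n - 67) - 2*n - 18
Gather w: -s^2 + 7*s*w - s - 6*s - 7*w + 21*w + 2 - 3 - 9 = -s^2 - 7*s + w*(7*s + 14) - 10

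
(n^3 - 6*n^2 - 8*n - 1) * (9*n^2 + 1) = 9*n^5 - 54*n^4 - 71*n^3 - 15*n^2 - 8*n - 1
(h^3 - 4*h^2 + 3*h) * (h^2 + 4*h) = h^5 - 13*h^3 + 12*h^2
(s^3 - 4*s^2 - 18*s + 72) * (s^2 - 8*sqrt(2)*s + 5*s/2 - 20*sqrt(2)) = s^5 - 8*sqrt(2)*s^4 - 3*s^4/2 - 28*s^3 + 12*sqrt(2)*s^3 + 27*s^2 + 224*sqrt(2)*s^2 - 216*sqrt(2)*s + 180*s - 1440*sqrt(2)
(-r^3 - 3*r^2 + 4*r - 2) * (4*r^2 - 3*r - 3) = -4*r^5 - 9*r^4 + 28*r^3 - 11*r^2 - 6*r + 6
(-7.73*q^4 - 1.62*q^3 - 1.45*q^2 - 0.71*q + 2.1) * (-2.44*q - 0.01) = 18.8612*q^5 + 4.0301*q^4 + 3.5542*q^3 + 1.7469*q^2 - 5.1169*q - 0.021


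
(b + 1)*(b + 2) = b^2 + 3*b + 2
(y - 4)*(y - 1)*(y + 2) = y^3 - 3*y^2 - 6*y + 8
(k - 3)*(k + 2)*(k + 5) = k^3 + 4*k^2 - 11*k - 30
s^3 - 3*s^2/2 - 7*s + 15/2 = (s - 3)*(s - 1)*(s + 5/2)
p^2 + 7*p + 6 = (p + 1)*(p + 6)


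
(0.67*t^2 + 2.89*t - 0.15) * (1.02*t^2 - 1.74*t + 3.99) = 0.6834*t^4 + 1.782*t^3 - 2.5083*t^2 + 11.7921*t - 0.5985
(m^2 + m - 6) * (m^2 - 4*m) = m^4 - 3*m^3 - 10*m^2 + 24*m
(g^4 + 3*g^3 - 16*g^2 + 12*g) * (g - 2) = g^5 + g^4 - 22*g^3 + 44*g^2 - 24*g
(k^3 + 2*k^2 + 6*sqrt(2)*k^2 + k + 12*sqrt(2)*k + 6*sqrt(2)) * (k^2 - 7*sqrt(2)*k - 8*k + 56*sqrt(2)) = k^5 - 6*k^4 - sqrt(2)*k^4 - 99*k^3 + 6*sqrt(2)*k^3 + 15*sqrt(2)*k^2 + 496*k^2 + 8*sqrt(2)*k + 1260*k + 672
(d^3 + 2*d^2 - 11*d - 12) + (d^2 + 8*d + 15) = d^3 + 3*d^2 - 3*d + 3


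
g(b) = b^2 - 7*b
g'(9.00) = 11.00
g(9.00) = 18.00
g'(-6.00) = -19.00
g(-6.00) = 78.00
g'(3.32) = -0.36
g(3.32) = -12.22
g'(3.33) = -0.34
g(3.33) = -12.22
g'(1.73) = -3.54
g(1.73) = -9.12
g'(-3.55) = -14.10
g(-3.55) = 37.45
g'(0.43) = -6.14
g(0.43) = -2.83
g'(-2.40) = -11.80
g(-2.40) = 22.56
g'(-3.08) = -13.16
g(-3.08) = 31.05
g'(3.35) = -0.30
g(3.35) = -12.23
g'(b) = 2*b - 7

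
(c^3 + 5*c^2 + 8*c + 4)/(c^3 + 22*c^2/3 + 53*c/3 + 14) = 3*(c^2 + 3*c + 2)/(3*c^2 + 16*c + 21)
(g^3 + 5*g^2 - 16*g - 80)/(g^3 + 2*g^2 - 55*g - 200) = (g^2 - 16)/(g^2 - 3*g - 40)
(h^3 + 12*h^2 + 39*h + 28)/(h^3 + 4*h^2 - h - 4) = (h + 7)/(h - 1)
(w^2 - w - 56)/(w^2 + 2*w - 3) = (w^2 - w - 56)/(w^2 + 2*w - 3)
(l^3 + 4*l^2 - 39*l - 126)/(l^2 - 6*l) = l + 10 + 21/l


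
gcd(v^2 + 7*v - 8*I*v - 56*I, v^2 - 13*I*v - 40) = v - 8*I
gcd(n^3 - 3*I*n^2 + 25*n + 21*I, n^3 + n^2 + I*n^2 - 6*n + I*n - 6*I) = n + I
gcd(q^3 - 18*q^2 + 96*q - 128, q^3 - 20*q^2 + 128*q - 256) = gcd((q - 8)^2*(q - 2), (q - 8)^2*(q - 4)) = q^2 - 16*q + 64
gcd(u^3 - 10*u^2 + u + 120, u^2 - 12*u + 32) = u - 8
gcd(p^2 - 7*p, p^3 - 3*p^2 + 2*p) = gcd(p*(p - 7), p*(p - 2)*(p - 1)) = p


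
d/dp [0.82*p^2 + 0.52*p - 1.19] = 1.64*p + 0.52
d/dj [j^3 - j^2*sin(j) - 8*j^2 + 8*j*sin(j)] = -j^2*cos(j) + 3*j^2 - 2*j*sin(j) + 8*j*cos(j) - 16*j + 8*sin(j)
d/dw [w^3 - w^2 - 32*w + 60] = 3*w^2 - 2*w - 32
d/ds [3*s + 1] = 3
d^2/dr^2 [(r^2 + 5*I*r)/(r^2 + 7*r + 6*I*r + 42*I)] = (r^3*(-14 - 2*I) - 252*I*r^2 + 1260*r - 588 + 2520*I)/(r^6 + r^5*(21 + 18*I) + r^4*(39 + 378*I) + r^3*(-1925 + 2430*I) + r^2*(-15876 + 1638*I) + r*(-37044 - 31752*I) - 74088*I)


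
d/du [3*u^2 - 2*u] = 6*u - 2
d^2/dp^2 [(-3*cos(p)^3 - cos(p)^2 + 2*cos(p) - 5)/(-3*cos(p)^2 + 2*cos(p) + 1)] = (9*(1 - cos(p)^2)^2 - 27*cos(p)^6 + 27*cos(p)^5 - 241*cos(p)^3 - 112*cos(p)^2 + 106*cos(p) - 89)/((cos(p) - 1)^2*(3*cos(p) + 1)^3)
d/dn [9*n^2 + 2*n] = 18*n + 2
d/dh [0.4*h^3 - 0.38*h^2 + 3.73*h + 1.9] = 1.2*h^2 - 0.76*h + 3.73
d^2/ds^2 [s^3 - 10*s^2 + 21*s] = 6*s - 20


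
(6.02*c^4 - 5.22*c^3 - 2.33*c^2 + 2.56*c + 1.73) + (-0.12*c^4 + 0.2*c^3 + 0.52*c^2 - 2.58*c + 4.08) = 5.9*c^4 - 5.02*c^3 - 1.81*c^2 - 0.02*c + 5.81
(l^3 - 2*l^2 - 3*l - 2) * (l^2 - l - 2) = l^5 - 3*l^4 - 3*l^3 + 5*l^2 + 8*l + 4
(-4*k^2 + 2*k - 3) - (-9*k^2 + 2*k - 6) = 5*k^2 + 3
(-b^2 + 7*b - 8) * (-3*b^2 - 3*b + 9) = 3*b^4 - 18*b^3 - 6*b^2 + 87*b - 72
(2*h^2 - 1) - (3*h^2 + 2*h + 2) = -h^2 - 2*h - 3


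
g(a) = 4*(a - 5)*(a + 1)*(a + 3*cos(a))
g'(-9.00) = 2034.43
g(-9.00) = -5256.56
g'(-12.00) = 604.40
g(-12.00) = -7082.39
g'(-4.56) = -4.33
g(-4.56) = -682.77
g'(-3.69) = 231.77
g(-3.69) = -584.41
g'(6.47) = 356.23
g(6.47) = 413.66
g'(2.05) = 60.09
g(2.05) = -24.00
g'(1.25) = 49.16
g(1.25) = -74.11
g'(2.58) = 20.90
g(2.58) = -1.41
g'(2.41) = 36.06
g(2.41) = -6.28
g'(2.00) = 62.20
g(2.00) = -27.06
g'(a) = 4*(1 - 3*sin(a))*(a - 5)*(a + 1) + 4*(a - 5)*(a + 3*cos(a)) + 4*(a + 1)*(a + 3*cos(a)) = -4*(a - 5)*(a + 1)*(3*sin(a) - 1) + 4*(a - 5)*(a + 3*cos(a)) + 4*(a + 1)*(a + 3*cos(a))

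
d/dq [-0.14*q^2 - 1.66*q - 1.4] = -0.28*q - 1.66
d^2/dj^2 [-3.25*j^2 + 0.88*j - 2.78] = -6.50000000000000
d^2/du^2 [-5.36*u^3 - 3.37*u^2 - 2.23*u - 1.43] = -32.16*u - 6.74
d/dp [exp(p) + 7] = exp(p)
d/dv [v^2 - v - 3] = 2*v - 1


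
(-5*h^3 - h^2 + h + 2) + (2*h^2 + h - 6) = -5*h^3 + h^2 + 2*h - 4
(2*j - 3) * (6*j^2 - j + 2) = 12*j^3 - 20*j^2 + 7*j - 6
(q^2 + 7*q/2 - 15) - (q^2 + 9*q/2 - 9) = -q - 6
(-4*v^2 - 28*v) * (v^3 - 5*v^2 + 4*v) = -4*v^5 - 8*v^4 + 124*v^3 - 112*v^2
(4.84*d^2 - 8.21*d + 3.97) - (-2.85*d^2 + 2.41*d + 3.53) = 7.69*d^2 - 10.62*d + 0.44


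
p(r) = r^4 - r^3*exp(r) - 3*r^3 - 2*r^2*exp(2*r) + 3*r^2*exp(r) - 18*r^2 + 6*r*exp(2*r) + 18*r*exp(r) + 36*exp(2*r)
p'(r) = -r^3*exp(r) + 4*r^3 - 4*r^2*exp(2*r) - 9*r^2 + 8*r*exp(2*r) + 24*r*exp(r) - 36*r + 78*exp(2*r) + 18*exp(r)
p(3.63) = 46640.15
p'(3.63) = 79377.15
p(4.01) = 87708.79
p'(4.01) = 141875.94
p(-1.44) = -26.72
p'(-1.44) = 21.28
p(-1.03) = -16.25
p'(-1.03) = 29.50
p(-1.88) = -33.31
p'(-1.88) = 7.30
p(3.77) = 59074.80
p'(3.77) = 98885.83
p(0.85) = 242.17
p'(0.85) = 502.13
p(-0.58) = -0.54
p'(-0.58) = 42.04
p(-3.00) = 0.00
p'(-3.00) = -82.30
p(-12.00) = 23328.01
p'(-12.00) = -7775.99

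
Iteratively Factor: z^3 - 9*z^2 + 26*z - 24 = (z - 2)*(z^2 - 7*z + 12) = (z - 3)*(z - 2)*(z - 4)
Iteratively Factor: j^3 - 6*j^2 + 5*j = (j - 1)*(j^2 - 5*j) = (j - 5)*(j - 1)*(j)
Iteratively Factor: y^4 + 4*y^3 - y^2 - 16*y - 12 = (y + 3)*(y^3 + y^2 - 4*y - 4) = (y + 1)*(y + 3)*(y^2 - 4) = (y + 1)*(y + 2)*(y + 3)*(y - 2)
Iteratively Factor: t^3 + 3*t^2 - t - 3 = (t + 1)*(t^2 + 2*t - 3) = (t + 1)*(t + 3)*(t - 1)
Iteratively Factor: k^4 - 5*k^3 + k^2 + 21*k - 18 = (k - 3)*(k^3 - 2*k^2 - 5*k + 6) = (k - 3)*(k + 2)*(k^2 - 4*k + 3) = (k - 3)^2*(k + 2)*(k - 1)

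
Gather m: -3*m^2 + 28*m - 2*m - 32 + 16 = -3*m^2 + 26*m - 16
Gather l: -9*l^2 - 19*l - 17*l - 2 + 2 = -9*l^2 - 36*l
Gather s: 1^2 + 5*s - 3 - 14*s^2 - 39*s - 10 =-14*s^2 - 34*s - 12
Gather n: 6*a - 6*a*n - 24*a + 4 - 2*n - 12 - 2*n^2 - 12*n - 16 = -18*a - 2*n^2 + n*(-6*a - 14) - 24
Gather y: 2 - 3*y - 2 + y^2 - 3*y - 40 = y^2 - 6*y - 40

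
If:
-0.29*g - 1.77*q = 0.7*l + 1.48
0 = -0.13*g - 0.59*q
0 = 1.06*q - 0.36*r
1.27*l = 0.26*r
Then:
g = 7.67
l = -1.02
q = -1.69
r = -4.98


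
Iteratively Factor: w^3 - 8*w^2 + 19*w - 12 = (w - 1)*(w^2 - 7*w + 12) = (w - 3)*(w - 1)*(w - 4)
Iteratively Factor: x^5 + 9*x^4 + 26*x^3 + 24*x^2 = (x + 4)*(x^4 + 5*x^3 + 6*x^2) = (x + 3)*(x + 4)*(x^3 + 2*x^2) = x*(x + 3)*(x + 4)*(x^2 + 2*x) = x^2*(x + 3)*(x + 4)*(x + 2)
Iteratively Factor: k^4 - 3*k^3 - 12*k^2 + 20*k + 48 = (k - 4)*(k^3 + k^2 - 8*k - 12) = (k - 4)*(k + 2)*(k^2 - k - 6) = (k - 4)*(k + 2)^2*(k - 3)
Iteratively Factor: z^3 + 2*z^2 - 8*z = (z + 4)*(z^2 - 2*z) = z*(z + 4)*(z - 2)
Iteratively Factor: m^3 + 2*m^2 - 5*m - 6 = (m + 1)*(m^2 + m - 6) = (m + 1)*(m + 3)*(m - 2)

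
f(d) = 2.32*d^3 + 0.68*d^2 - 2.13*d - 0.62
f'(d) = 6.96*d^2 + 1.36*d - 2.13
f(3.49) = 98.85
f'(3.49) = 87.39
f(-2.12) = -15.15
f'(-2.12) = 26.27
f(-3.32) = -70.95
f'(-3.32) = 70.07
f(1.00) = 0.25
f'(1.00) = 6.19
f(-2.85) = -42.73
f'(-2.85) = 50.53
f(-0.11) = -0.38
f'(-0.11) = -2.20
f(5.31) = 354.60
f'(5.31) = 201.34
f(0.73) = -0.91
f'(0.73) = 2.57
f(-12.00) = -3886.10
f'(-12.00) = 983.79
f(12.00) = 4080.70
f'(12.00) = 1016.43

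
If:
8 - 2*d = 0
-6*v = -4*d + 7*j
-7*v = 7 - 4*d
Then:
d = 4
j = 58/49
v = 9/7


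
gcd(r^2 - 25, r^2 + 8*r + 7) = 1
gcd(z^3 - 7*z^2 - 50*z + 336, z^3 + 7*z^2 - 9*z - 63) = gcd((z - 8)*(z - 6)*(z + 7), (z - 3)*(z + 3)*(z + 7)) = z + 7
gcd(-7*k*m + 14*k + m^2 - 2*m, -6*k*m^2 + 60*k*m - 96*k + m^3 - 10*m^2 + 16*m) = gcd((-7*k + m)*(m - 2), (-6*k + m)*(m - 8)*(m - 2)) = m - 2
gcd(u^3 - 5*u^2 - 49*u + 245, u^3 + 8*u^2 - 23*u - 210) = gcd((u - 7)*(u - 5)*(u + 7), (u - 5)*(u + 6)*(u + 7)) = u^2 + 2*u - 35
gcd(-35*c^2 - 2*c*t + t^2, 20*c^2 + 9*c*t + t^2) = 5*c + t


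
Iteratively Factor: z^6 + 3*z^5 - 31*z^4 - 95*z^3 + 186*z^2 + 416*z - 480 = (z + 4)*(z^5 - z^4 - 27*z^3 + 13*z^2 + 134*z - 120) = (z - 1)*(z + 4)*(z^4 - 27*z^2 - 14*z + 120) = (z - 1)*(z + 4)^2*(z^3 - 4*z^2 - 11*z + 30) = (z - 1)*(z + 3)*(z + 4)^2*(z^2 - 7*z + 10) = (z - 5)*(z - 1)*(z + 3)*(z + 4)^2*(z - 2)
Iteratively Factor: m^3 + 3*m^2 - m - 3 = (m + 1)*(m^2 + 2*m - 3) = (m - 1)*(m + 1)*(m + 3)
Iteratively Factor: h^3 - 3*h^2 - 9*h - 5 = (h - 5)*(h^2 + 2*h + 1) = (h - 5)*(h + 1)*(h + 1)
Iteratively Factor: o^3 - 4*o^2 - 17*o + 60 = (o + 4)*(o^2 - 8*o + 15) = (o - 5)*(o + 4)*(o - 3)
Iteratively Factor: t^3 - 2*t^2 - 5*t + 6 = (t - 3)*(t^2 + t - 2) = (t - 3)*(t + 2)*(t - 1)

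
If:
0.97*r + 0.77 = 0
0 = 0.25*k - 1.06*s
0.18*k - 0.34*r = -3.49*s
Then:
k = -0.27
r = -0.79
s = -0.06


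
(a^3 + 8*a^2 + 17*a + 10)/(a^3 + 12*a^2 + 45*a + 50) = (a + 1)/(a + 5)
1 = 1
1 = 1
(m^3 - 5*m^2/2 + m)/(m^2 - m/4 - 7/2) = 2*m*(2*m - 1)/(4*m + 7)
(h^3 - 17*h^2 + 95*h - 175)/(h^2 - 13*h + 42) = (h^2 - 10*h + 25)/(h - 6)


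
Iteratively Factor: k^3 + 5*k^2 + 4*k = (k + 1)*(k^2 + 4*k) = (k + 1)*(k + 4)*(k)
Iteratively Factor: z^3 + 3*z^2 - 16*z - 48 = (z + 4)*(z^2 - z - 12) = (z - 4)*(z + 4)*(z + 3)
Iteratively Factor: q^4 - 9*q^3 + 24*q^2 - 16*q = (q)*(q^3 - 9*q^2 + 24*q - 16) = q*(q - 1)*(q^2 - 8*q + 16) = q*(q - 4)*(q - 1)*(q - 4)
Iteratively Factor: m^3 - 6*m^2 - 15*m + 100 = (m + 4)*(m^2 - 10*m + 25) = (m - 5)*(m + 4)*(m - 5)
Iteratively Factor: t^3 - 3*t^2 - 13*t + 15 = (t + 3)*(t^2 - 6*t + 5) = (t - 5)*(t + 3)*(t - 1)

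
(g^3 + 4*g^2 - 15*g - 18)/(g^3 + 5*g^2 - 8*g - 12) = (g - 3)/(g - 2)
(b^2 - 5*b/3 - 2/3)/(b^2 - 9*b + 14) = (b + 1/3)/(b - 7)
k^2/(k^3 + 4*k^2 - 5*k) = k/(k^2 + 4*k - 5)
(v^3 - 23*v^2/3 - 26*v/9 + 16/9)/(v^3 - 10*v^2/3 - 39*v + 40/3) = (v + 2/3)/(v + 5)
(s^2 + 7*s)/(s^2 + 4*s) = (s + 7)/(s + 4)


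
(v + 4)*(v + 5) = v^2 + 9*v + 20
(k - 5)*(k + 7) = k^2 + 2*k - 35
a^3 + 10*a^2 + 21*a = a*(a + 3)*(a + 7)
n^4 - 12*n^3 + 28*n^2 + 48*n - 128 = (n - 8)*(n - 4)*(n - 2)*(n + 2)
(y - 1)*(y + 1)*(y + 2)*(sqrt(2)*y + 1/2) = sqrt(2)*y^4 + y^3/2 + 2*sqrt(2)*y^3 - sqrt(2)*y^2 + y^2 - 2*sqrt(2)*y - y/2 - 1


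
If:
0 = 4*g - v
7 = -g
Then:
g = -7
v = -28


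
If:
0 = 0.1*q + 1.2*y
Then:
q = -12.0*y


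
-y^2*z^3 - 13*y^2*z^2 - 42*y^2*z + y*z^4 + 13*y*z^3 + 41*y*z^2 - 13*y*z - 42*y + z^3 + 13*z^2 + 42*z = (-y + z)*(z + 6)*(z + 7)*(y*z + 1)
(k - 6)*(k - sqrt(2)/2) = k^2 - 6*k - sqrt(2)*k/2 + 3*sqrt(2)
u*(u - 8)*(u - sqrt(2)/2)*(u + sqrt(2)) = u^4 - 8*u^3 + sqrt(2)*u^3/2 - 4*sqrt(2)*u^2 - u^2 + 8*u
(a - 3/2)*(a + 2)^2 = a^3 + 5*a^2/2 - 2*a - 6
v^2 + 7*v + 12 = (v + 3)*(v + 4)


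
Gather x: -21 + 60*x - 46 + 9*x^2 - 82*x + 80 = 9*x^2 - 22*x + 13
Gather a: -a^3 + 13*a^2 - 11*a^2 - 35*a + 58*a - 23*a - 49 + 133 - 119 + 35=-a^3 + 2*a^2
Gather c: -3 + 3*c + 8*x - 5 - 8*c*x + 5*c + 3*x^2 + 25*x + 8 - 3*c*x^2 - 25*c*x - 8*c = c*(-3*x^2 - 33*x) + 3*x^2 + 33*x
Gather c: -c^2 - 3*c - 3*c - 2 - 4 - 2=-c^2 - 6*c - 8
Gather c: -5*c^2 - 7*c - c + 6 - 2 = -5*c^2 - 8*c + 4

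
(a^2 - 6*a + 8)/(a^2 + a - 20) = (a - 2)/(a + 5)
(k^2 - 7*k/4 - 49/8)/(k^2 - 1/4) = (8*k^2 - 14*k - 49)/(2*(4*k^2 - 1))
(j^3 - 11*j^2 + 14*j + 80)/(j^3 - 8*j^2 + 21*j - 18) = (j^3 - 11*j^2 + 14*j + 80)/(j^3 - 8*j^2 + 21*j - 18)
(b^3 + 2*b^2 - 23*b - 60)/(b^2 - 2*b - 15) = b + 4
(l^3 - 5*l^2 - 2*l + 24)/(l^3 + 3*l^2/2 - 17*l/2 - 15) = 2*(l - 4)/(2*l + 5)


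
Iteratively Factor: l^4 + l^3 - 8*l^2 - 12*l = (l - 3)*(l^3 + 4*l^2 + 4*l) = (l - 3)*(l + 2)*(l^2 + 2*l) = l*(l - 3)*(l + 2)*(l + 2)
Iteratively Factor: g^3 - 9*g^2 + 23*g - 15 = (g - 1)*(g^2 - 8*g + 15) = (g - 3)*(g - 1)*(g - 5)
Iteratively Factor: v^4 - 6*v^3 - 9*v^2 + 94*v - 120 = (v - 3)*(v^3 - 3*v^2 - 18*v + 40) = (v - 3)*(v + 4)*(v^2 - 7*v + 10) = (v - 5)*(v - 3)*(v + 4)*(v - 2)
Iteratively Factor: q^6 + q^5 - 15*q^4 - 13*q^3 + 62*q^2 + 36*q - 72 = (q - 3)*(q^5 + 4*q^4 - 3*q^3 - 22*q^2 - 4*q + 24) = (q - 3)*(q + 3)*(q^4 + q^3 - 6*q^2 - 4*q + 8) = (q - 3)*(q - 2)*(q + 3)*(q^3 + 3*q^2 - 4) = (q - 3)*(q - 2)*(q + 2)*(q + 3)*(q^2 + q - 2) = (q - 3)*(q - 2)*(q - 1)*(q + 2)*(q + 3)*(q + 2)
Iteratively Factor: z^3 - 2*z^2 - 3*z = (z - 3)*(z^2 + z) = z*(z - 3)*(z + 1)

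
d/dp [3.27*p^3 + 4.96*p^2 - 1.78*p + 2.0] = 9.81*p^2 + 9.92*p - 1.78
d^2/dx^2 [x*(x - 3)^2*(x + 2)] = 12*x^2 - 24*x - 6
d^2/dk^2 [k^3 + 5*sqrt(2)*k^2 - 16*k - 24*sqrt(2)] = 6*k + 10*sqrt(2)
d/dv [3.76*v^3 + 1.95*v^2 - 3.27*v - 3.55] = 11.28*v^2 + 3.9*v - 3.27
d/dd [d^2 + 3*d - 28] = 2*d + 3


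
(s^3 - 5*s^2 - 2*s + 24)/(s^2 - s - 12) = (s^2 - s - 6)/(s + 3)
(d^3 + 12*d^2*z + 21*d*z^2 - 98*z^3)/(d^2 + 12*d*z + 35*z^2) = (d^2 + 5*d*z - 14*z^2)/(d + 5*z)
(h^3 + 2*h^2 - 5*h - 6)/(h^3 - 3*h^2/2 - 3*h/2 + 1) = 2*(h + 3)/(2*h - 1)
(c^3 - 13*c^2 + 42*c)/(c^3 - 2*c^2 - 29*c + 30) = c*(c - 7)/(c^2 + 4*c - 5)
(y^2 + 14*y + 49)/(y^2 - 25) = (y^2 + 14*y + 49)/(y^2 - 25)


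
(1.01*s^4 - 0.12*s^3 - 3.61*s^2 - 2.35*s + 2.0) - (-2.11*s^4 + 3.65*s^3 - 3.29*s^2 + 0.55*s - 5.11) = 3.12*s^4 - 3.77*s^3 - 0.32*s^2 - 2.9*s + 7.11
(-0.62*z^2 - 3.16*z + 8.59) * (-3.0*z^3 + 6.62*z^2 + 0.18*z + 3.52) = 1.86*z^5 + 5.3756*z^4 - 46.8008*z^3 + 54.1146*z^2 - 9.577*z + 30.2368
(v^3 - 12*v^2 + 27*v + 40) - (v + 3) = v^3 - 12*v^2 + 26*v + 37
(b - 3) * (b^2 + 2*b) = b^3 - b^2 - 6*b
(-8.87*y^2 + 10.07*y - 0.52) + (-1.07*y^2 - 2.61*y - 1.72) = -9.94*y^2 + 7.46*y - 2.24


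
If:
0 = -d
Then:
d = 0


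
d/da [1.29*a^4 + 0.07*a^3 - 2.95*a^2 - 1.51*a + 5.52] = 5.16*a^3 + 0.21*a^2 - 5.9*a - 1.51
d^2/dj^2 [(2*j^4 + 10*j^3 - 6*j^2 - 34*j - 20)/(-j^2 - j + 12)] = 4*(-j^6 - 3*j^5 + 33*j^4 + 45*j^3 - 546*j^2 - 1518*j + 766)/(j^6 + 3*j^5 - 33*j^4 - 71*j^3 + 396*j^2 + 432*j - 1728)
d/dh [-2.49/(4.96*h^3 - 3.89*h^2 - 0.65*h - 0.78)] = (37.0512*h^2 - 19.3722*h - 1.6185)/(-4.96*h^3 + 3.89*h^2 + 0.65*h + 0.78)^2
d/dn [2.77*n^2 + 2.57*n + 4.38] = 5.54*n + 2.57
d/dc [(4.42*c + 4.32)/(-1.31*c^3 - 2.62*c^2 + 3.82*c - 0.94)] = (11.5804*c^3 + 28.558*c^2 + 22.6368*c - 20.6572)/(1.7161*c^6 + 6.8644*c^5 - 3.144*c^4 - 17.554*c^3 + 19.518*c^2 - 7.1816*c + 0.8836)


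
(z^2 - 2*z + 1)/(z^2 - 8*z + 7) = (z - 1)/(z - 7)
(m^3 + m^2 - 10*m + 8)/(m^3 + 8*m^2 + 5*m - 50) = (m^2 + 3*m - 4)/(m^2 + 10*m + 25)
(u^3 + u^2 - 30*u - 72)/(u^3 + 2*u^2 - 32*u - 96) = (u + 3)/(u + 4)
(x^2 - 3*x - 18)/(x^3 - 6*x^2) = (x + 3)/x^2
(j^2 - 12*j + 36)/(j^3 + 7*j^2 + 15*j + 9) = (j^2 - 12*j + 36)/(j^3 + 7*j^2 + 15*j + 9)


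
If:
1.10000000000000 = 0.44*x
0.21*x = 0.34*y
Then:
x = 2.50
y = 1.54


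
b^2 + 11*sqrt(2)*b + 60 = (b + 5*sqrt(2))*(b + 6*sqrt(2))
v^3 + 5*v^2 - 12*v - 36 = (v - 3)*(v + 2)*(v + 6)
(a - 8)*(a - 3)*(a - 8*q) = a^3 - 8*a^2*q - 11*a^2 + 88*a*q + 24*a - 192*q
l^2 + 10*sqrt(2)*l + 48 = (l + 4*sqrt(2))*(l + 6*sqrt(2))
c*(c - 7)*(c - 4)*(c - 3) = c^4 - 14*c^3 + 61*c^2 - 84*c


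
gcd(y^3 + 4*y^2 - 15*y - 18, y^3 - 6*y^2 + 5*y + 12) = y^2 - 2*y - 3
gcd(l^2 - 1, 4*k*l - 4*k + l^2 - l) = l - 1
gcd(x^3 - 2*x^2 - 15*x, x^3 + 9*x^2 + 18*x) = x^2 + 3*x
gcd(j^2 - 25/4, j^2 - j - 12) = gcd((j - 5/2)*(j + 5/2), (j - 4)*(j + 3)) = 1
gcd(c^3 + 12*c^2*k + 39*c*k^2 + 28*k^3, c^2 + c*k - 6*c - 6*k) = c + k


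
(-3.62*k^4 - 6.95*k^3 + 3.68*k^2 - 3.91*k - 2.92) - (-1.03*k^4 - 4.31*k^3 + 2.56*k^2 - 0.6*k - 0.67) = -2.59*k^4 - 2.64*k^3 + 1.12*k^2 - 3.31*k - 2.25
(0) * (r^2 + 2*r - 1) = 0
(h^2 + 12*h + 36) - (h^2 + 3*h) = 9*h + 36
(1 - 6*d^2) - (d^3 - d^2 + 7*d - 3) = -d^3 - 5*d^2 - 7*d + 4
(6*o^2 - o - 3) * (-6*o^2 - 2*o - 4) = -36*o^4 - 6*o^3 - 4*o^2 + 10*o + 12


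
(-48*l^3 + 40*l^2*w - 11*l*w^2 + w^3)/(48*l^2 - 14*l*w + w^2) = (-48*l^3 + 40*l^2*w - 11*l*w^2 + w^3)/(48*l^2 - 14*l*w + w^2)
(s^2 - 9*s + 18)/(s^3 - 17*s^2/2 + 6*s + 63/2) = 2*(s - 6)/(2*s^2 - 11*s - 21)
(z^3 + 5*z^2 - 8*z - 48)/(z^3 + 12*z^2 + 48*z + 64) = (z - 3)/(z + 4)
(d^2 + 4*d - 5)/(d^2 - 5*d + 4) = (d + 5)/(d - 4)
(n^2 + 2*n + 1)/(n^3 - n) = (n + 1)/(n*(n - 1))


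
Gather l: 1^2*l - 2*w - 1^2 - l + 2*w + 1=0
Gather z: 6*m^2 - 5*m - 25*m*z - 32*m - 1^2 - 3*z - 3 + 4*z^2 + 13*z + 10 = 6*m^2 - 37*m + 4*z^2 + z*(10 - 25*m) + 6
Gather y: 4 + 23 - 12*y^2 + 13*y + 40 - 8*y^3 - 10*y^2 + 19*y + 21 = -8*y^3 - 22*y^2 + 32*y + 88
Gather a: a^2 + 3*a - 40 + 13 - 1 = a^2 + 3*a - 28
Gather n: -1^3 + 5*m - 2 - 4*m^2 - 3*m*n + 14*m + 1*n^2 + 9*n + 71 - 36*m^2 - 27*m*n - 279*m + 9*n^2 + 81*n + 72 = -40*m^2 - 260*m + 10*n^2 + n*(90 - 30*m) + 140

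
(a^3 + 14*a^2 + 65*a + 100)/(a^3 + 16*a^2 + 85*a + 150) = (a + 4)/(a + 6)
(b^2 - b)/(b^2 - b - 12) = b*(1 - b)/(-b^2 + b + 12)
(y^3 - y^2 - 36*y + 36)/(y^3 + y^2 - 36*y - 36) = (y - 1)/(y + 1)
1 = 1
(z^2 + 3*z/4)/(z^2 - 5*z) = (z + 3/4)/(z - 5)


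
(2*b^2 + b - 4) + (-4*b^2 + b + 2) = -2*b^2 + 2*b - 2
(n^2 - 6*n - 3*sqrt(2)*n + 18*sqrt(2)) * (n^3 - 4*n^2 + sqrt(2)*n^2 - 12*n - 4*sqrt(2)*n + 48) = n^5 - 10*n^4 - 2*sqrt(2)*n^4 + 6*n^3 + 20*sqrt(2)*n^3 - 12*sqrt(2)*n^2 + 180*n^2 - 360*sqrt(2)*n - 432*n + 864*sqrt(2)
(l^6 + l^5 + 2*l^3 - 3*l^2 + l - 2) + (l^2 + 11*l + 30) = l^6 + l^5 + 2*l^3 - 2*l^2 + 12*l + 28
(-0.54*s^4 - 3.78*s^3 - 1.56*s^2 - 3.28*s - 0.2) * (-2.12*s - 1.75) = 1.1448*s^5 + 8.9586*s^4 + 9.9222*s^3 + 9.6836*s^2 + 6.164*s + 0.35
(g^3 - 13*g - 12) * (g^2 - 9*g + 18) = g^5 - 9*g^4 + 5*g^3 + 105*g^2 - 126*g - 216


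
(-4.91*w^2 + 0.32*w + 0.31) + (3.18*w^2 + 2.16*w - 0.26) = -1.73*w^2 + 2.48*w + 0.05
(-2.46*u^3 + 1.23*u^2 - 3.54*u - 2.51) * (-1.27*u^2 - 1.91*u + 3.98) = 3.1242*u^5 + 3.1365*u^4 - 7.6443*u^3 + 14.8445*u^2 - 9.2951*u - 9.9898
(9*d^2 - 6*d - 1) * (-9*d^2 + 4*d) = -81*d^4 + 90*d^3 - 15*d^2 - 4*d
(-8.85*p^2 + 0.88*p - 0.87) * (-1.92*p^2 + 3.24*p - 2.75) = 16.992*p^4 - 30.3636*p^3 + 28.8591*p^2 - 5.2388*p + 2.3925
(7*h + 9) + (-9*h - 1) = 8 - 2*h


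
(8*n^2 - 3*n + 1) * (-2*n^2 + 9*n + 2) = -16*n^4 + 78*n^3 - 13*n^2 + 3*n + 2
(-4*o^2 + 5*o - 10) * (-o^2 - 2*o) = 4*o^4 + 3*o^3 + 20*o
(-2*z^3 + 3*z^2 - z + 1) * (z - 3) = -2*z^4 + 9*z^3 - 10*z^2 + 4*z - 3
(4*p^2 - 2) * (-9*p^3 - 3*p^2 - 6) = -36*p^5 - 12*p^4 + 18*p^3 - 18*p^2 + 12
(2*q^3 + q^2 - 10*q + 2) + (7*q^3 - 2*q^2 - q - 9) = 9*q^3 - q^2 - 11*q - 7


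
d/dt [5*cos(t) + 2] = -5*sin(t)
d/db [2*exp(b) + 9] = 2*exp(b)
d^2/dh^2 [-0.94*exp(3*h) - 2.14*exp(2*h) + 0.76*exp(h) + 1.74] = (-8.46*exp(2*h) - 8.56*exp(h) + 0.76)*exp(h)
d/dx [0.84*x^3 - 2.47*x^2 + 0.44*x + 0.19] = 2.52*x^2 - 4.94*x + 0.44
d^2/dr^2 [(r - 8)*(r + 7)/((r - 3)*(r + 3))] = 2*(-r^3 - 141*r^2 - 27*r - 423)/(r^6 - 27*r^4 + 243*r^2 - 729)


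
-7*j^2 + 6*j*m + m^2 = (-j + m)*(7*j + m)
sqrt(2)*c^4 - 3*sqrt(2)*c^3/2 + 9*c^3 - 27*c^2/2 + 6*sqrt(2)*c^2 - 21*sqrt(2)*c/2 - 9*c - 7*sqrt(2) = (c - 2)*(c + sqrt(2))*(c + 7*sqrt(2)/2)*(sqrt(2)*c + sqrt(2)/2)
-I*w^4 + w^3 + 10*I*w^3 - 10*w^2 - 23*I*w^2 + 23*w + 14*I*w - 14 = (w - 7)*(w - 2)*(w - 1)*(-I*w + 1)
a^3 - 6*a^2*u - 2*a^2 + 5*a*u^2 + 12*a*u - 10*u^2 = (a - 2)*(a - 5*u)*(a - u)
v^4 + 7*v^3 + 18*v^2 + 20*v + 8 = (v + 1)*(v + 2)^3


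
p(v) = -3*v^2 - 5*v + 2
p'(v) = -6*v - 5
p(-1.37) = 3.22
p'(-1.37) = 3.22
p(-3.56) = -18.22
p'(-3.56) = 16.36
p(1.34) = -10.09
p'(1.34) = -13.04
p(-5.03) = -48.75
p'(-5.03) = 25.18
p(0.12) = 1.36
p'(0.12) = -5.72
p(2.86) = -36.84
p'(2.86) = -22.16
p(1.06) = -6.67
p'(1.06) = -11.36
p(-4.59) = -38.25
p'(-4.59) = 22.54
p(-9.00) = -196.00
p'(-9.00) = 49.00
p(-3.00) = -10.00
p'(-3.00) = 13.00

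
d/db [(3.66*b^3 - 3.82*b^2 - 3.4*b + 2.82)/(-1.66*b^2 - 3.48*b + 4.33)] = (-6.0756*b^4 - 25.4736*b^3 + 55.193*b^2 - 23.7188*b - 4.9084)/(2.7556*b^4 + 11.5536*b^3 - 2.2652*b^2 - 30.1368*b + 18.7489)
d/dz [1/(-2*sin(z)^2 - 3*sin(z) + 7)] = (4*sin(z) + 3)*cos(z)/(3*sin(z) - cos(2*z) - 6)^2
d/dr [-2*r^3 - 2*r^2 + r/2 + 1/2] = -6*r^2 - 4*r + 1/2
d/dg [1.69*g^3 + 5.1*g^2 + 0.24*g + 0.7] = 5.07*g^2 + 10.2*g + 0.24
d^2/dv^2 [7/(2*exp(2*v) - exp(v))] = 7*((1 - 8*exp(v))*(2*exp(v) - 1) + 2*(4*exp(v) - 1)^2)*exp(-v)/(2*exp(v) - 1)^3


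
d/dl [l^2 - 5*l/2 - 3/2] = 2*l - 5/2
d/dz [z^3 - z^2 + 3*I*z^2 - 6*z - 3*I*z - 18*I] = 3*z^2 + z*(-2 + 6*I) - 6 - 3*I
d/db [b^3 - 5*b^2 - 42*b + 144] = 3*b^2 - 10*b - 42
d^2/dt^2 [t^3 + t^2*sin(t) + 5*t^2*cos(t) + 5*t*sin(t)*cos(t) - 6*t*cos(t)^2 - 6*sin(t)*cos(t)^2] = -t^2*sin(t) - 5*t^2*cos(t) - 20*t*sin(t) - 10*t*sin(2*t) + 4*t*cos(t) + 12*t*cos(2*t) + 6*t + 7*sin(t)/2 + 12*sin(2*t) + 27*sin(3*t)/2 + 10*cos(t) + 10*cos(2*t)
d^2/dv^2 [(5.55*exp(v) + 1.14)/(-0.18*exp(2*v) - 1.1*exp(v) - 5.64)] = (-0.17982*exp(4*v) + 0.951155999999999*exp(3*v) + 33.129*exp(2*v) + 37.682112*exp(v) - 169.47072)*exp(v)/(0.005832*exp(6*v) + 0.10692*exp(5*v) + 1.201608*exp(4*v) + 8.03132*exp(3*v) + 37.650384*exp(2*v) + 104.97168*exp(v) + 179.406144)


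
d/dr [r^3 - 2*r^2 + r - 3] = 3*r^2 - 4*r + 1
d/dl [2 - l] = -1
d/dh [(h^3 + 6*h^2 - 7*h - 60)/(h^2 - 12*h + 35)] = (h^4 - 24*h^3 + 40*h^2 + 540*h - 965)/(h^4 - 24*h^3 + 214*h^2 - 840*h + 1225)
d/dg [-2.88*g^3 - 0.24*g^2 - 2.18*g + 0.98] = -8.64*g^2 - 0.48*g - 2.18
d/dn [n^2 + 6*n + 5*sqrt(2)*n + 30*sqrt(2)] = 2*n + 6 + 5*sqrt(2)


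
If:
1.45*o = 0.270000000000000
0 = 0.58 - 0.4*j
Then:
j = 1.45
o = 0.19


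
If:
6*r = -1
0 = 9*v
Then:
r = -1/6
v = 0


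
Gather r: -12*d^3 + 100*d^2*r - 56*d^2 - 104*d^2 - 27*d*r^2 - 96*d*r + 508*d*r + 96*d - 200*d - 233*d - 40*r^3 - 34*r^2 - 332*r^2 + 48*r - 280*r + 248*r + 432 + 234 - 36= -12*d^3 - 160*d^2 - 337*d - 40*r^3 + r^2*(-27*d - 366) + r*(100*d^2 + 412*d + 16) + 630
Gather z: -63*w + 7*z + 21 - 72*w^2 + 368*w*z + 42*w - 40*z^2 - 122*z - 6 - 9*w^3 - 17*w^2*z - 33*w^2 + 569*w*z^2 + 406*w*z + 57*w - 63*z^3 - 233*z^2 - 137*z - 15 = -9*w^3 - 105*w^2 + 36*w - 63*z^3 + z^2*(569*w - 273) + z*(-17*w^2 + 774*w - 252)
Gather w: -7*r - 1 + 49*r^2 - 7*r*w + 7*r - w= 49*r^2 + w*(-7*r - 1) - 1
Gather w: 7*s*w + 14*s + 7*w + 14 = 14*s + w*(7*s + 7) + 14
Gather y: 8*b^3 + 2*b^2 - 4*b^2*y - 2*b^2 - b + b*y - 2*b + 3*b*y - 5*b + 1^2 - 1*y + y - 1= 8*b^3 - 8*b + y*(-4*b^2 + 4*b)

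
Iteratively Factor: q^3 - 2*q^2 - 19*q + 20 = (q - 1)*(q^2 - q - 20) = (q - 1)*(q + 4)*(q - 5)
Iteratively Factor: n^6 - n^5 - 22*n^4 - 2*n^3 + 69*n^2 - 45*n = (n + 3)*(n^5 - 4*n^4 - 10*n^3 + 28*n^2 - 15*n) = (n - 1)*(n + 3)*(n^4 - 3*n^3 - 13*n^2 + 15*n) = n*(n - 1)*(n + 3)*(n^3 - 3*n^2 - 13*n + 15) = n*(n - 1)^2*(n + 3)*(n^2 - 2*n - 15) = n*(n - 1)^2*(n + 3)^2*(n - 5)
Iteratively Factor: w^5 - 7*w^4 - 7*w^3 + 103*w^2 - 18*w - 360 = (w - 5)*(w^4 - 2*w^3 - 17*w^2 + 18*w + 72) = (w - 5)*(w + 2)*(w^3 - 4*w^2 - 9*w + 36) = (w - 5)*(w - 4)*(w + 2)*(w^2 - 9) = (w - 5)*(w - 4)*(w - 3)*(w + 2)*(w + 3)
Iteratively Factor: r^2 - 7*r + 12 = (r - 4)*(r - 3)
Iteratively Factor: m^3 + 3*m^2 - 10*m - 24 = (m + 2)*(m^2 + m - 12) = (m + 2)*(m + 4)*(m - 3)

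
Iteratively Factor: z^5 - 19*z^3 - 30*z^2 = (z - 5)*(z^4 + 5*z^3 + 6*z^2) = (z - 5)*(z + 3)*(z^3 + 2*z^2) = z*(z - 5)*(z + 3)*(z^2 + 2*z) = z^2*(z - 5)*(z + 3)*(z + 2)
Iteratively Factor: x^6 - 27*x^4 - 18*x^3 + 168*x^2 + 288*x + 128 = (x + 1)*(x^5 - x^4 - 26*x^3 + 8*x^2 + 160*x + 128) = (x - 4)*(x + 1)*(x^4 + 3*x^3 - 14*x^2 - 48*x - 32) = (x - 4)*(x + 1)*(x + 4)*(x^3 - x^2 - 10*x - 8) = (x - 4)*(x + 1)^2*(x + 4)*(x^2 - 2*x - 8) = (x - 4)*(x + 1)^2*(x + 2)*(x + 4)*(x - 4)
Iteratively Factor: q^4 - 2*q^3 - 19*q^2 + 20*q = (q - 5)*(q^3 + 3*q^2 - 4*q) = (q - 5)*(q + 4)*(q^2 - q) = (q - 5)*(q - 1)*(q + 4)*(q)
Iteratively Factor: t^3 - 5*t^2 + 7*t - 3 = (t - 3)*(t^2 - 2*t + 1) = (t - 3)*(t - 1)*(t - 1)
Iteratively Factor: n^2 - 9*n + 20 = (n - 4)*(n - 5)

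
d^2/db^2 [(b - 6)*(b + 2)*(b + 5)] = 6*b + 2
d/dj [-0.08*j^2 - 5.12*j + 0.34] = -0.16*j - 5.12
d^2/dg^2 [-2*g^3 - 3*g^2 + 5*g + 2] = -12*g - 6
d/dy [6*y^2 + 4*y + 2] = 12*y + 4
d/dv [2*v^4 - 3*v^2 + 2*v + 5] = 8*v^3 - 6*v + 2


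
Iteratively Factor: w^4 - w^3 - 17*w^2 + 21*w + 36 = (w + 1)*(w^3 - 2*w^2 - 15*w + 36) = (w - 3)*(w + 1)*(w^2 + w - 12) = (w - 3)*(w + 1)*(w + 4)*(w - 3)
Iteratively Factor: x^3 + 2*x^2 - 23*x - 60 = (x + 3)*(x^2 - x - 20) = (x - 5)*(x + 3)*(x + 4)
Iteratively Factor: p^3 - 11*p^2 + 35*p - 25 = (p - 5)*(p^2 - 6*p + 5) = (p - 5)^2*(p - 1)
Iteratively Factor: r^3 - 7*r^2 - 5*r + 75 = (r + 3)*(r^2 - 10*r + 25) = (r - 5)*(r + 3)*(r - 5)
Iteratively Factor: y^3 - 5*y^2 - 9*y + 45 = (y + 3)*(y^2 - 8*y + 15) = (y - 3)*(y + 3)*(y - 5)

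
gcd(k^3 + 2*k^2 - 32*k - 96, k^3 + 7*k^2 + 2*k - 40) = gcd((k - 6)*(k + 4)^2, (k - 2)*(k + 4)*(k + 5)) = k + 4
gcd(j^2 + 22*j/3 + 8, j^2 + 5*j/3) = 1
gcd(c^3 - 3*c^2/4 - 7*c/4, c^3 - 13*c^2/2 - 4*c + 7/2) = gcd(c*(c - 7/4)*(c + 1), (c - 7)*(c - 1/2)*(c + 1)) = c + 1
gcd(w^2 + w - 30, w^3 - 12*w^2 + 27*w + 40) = w - 5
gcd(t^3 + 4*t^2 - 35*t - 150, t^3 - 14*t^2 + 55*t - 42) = t - 6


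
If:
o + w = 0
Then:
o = -w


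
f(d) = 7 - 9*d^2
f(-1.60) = -16.04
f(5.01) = -218.90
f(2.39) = -44.41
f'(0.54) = -9.72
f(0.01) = 7.00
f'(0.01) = -0.18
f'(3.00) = -54.00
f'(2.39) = -43.02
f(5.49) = -264.26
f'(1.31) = -23.58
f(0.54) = 4.38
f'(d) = -18*d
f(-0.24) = 6.48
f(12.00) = -1289.00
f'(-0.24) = 4.32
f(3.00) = -74.00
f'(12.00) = -216.00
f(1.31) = -8.44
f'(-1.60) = 28.80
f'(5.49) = -98.82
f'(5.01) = -90.18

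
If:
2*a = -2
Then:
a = -1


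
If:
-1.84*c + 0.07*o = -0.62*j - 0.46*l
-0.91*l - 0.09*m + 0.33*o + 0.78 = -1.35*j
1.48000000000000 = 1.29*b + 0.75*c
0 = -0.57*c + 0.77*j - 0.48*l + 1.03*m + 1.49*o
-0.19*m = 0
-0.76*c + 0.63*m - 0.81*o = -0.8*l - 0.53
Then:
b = 1.70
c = -0.96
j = -1.65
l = -1.60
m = 0.00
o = -0.03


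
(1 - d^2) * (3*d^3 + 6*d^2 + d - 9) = -3*d^5 - 6*d^4 + 2*d^3 + 15*d^2 + d - 9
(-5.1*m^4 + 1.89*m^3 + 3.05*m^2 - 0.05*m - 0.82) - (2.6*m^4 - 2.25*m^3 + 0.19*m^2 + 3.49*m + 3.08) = -7.7*m^4 + 4.14*m^3 + 2.86*m^2 - 3.54*m - 3.9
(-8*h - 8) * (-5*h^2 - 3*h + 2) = 40*h^3 + 64*h^2 + 8*h - 16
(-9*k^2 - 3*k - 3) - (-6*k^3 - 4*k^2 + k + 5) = 6*k^3 - 5*k^2 - 4*k - 8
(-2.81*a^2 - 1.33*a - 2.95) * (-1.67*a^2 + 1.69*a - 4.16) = 4.6927*a^4 - 2.5278*a^3 + 14.3684*a^2 + 0.547300000000001*a + 12.272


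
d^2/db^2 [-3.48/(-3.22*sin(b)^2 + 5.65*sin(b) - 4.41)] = (-144.328128*sin(b)^4 + 189.93492*sin(b)^3 + 303.068676*sin(b)^2 - 466.57926*sin(b) + 123.347208)/(3.22*sin(b)^2 - 5.65*sin(b) + 4.41)^3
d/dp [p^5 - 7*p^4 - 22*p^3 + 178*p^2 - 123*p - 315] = 5*p^4 - 28*p^3 - 66*p^2 + 356*p - 123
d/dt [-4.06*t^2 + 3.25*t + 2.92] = 3.25 - 8.12*t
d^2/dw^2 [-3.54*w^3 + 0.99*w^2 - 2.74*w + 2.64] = 1.98 - 21.24*w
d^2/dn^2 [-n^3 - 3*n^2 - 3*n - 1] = -6*n - 6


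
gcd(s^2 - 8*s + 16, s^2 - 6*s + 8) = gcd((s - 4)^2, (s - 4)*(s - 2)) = s - 4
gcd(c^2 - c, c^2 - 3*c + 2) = c - 1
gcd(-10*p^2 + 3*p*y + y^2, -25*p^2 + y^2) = 5*p + y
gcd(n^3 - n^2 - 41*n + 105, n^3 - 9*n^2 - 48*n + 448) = n + 7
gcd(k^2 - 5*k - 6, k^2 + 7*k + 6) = k + 1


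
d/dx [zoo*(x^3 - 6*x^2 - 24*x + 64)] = zoo*(x^2 + x + 1)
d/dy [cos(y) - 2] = -sin(y)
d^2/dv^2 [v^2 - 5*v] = 2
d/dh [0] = 0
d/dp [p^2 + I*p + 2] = 2*p + I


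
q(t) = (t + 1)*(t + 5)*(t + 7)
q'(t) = (t + 1)*(t + 5) + (t + 1)*(t + 7) + (t + 5)*(t + 7)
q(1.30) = 120.27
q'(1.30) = 85.87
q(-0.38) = 18.96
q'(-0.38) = 37.55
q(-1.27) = -5.77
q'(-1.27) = 18.82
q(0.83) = 83.54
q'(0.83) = 70.65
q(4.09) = 513.11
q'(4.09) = 203.52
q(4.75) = 658.73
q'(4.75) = 238.19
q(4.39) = 576.47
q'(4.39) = 218.96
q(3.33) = 372.59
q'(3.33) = 166.85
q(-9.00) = -64.00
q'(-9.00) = 56.00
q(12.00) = 4199.00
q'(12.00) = 791.00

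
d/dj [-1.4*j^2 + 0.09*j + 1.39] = 0.09 - 2.8*j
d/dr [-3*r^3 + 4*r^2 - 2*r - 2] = -9*r^2 + 8*r - 2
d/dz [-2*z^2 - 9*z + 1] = -4*z - 9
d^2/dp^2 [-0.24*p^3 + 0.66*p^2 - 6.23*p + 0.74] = 1.32 - 1.44*p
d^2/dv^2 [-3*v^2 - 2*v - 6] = -6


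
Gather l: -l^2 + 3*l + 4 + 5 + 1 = -l^2 + 3*l + 10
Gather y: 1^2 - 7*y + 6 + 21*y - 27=14*y - 20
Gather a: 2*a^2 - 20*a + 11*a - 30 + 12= 2*a^2 - 9*a - 18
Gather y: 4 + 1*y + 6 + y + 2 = 2*y + 12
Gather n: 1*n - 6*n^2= -6*n^2 + n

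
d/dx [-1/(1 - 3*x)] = -3/(3*x - 1)^2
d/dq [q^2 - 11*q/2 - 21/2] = 2*q - 11/2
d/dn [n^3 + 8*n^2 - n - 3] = 3*n^2 + 16*n - 1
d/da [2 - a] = -1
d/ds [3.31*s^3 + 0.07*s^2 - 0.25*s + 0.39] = 9.93*s^2 + 0.14*s - 0.25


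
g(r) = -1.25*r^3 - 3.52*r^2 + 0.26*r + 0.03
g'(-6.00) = -92.50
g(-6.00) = 141.75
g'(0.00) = 0.26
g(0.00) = 0.03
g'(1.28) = -14.90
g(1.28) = -8.03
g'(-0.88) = 3.55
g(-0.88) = -2.07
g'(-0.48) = 2.78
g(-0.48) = -0.77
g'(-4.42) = -41.88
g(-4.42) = 38.05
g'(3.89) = -83.87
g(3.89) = -125.80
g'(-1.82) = 0.65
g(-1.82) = -4.57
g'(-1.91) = 0.03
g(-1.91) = -4.60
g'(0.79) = -7.64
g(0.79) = -2.58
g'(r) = -3.75*r^2 - 7.04*r + 0.26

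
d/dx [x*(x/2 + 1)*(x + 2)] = (x/2 + 1)*(3*x + 2)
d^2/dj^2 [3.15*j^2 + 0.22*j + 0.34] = 6.30000000000000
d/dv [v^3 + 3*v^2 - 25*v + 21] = 3*v^2 + 6*v - 25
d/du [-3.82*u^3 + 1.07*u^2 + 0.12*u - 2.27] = -11.46*u^2 + 2.14*u + 0.12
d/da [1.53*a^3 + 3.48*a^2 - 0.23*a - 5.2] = 4.59*a^2 + 6.96*a - 0.23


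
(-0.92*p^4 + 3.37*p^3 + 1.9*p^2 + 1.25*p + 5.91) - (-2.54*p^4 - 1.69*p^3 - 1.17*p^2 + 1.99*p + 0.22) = 1.62*p^4 + 5.06*p^3 + 3.07*p^2 - 0.74*p + 5.69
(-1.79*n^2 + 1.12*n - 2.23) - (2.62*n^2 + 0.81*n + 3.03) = -4.41*n^2 + 0.31*n - 5.26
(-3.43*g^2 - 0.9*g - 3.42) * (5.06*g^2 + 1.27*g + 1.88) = -17.3558*g^4 - 8.9101*g^3 - 24.8966*g^2 - 6.0354*g - 6.4296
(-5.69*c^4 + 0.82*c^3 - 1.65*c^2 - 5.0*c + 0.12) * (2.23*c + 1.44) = -12.6887*c^5 - 6.365*c^4 - 2.4987*c^3 - 13.526*c^2 - 6.9324*c + 0.1728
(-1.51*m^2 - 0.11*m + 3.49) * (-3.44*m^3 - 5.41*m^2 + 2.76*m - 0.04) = 5.1944*m^5 + 8.5475*m^4 - 15.5781*m^3 - 19.1241*m^2 + 9.6368*m - 0.1396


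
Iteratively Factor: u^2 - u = (u - 1)*(u)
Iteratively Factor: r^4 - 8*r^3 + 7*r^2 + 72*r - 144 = (r - 4)*(r^3 - 4*r^2 - 9*r + 36) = (r - 4)^2*(r^2 - 9) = (r - 4)^2*(r + 3)*(r - 3)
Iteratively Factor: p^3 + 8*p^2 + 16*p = (p + 4)*(p^2 + 4*p) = (p + 4)^2*(p)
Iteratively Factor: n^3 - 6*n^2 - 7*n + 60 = (n - 5)*(n^2 - n - 12) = (n - 5)*(n + 3)*(n - 4)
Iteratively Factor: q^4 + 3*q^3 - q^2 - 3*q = (q + 1)*(q^3 + 2*q^2 - 3*q) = (q - 1)*(q + 1)*(q^2 + 3*q) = q*(q - 1)*(q + 1)*(q + 3)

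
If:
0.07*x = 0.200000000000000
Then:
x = 2.86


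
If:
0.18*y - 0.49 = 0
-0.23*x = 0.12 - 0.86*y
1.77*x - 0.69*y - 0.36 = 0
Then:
No Solution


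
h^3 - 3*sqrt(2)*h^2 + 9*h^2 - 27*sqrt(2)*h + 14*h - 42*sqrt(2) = (h + 2)*(h + 7)*(h - 3*sqrt(2))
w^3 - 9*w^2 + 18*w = w*(w - 6)*(w - 3)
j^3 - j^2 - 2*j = j*(j - 2)*(j + 1)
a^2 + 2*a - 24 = (a - 4)*(a + 6)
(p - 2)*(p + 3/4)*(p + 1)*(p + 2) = p^4 + 7*p^3/4 - 13*p^2/4 - 7*p - 3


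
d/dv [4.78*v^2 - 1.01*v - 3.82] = 9.56*v - 1.01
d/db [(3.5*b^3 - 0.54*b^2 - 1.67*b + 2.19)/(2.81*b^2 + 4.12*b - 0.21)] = (9.835*b^4 + 28.84*b^3 + 0.2629*b^2 - 12.081*b - 8.6721)/(7.8961*b^4 + 23.1544*b^3 + 15.7942*b^2 - 1.7304*b + 0.0441)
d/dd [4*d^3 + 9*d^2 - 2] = 6*d*(2*d + 3)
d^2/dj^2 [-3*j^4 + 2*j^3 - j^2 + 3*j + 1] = -36*j^2 + 12*j - 2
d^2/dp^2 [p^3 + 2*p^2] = 6*p + 4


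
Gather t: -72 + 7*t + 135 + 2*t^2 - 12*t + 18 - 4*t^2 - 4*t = -2*t^2 - 9*t + 81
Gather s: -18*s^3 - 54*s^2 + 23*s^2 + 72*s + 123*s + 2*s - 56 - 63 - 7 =-18*s^3 - 31*s^2 + 197*s - 126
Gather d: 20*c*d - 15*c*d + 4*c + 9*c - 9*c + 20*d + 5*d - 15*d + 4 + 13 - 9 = 4*c + d*(5*c + 10) + 8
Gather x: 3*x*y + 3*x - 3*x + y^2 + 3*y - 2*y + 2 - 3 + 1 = 3*x*y + y^2 + y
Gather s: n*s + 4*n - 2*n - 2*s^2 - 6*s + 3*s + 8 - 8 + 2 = 2*n - 2*s^2 + s*(n - 3) + 2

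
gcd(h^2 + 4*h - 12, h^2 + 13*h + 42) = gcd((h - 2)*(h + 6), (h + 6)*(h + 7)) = h + 6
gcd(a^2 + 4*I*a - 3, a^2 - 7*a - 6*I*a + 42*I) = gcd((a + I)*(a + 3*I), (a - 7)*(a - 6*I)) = 1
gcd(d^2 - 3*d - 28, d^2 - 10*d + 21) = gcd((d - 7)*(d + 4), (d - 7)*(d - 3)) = d - 7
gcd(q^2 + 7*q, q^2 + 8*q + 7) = q + 7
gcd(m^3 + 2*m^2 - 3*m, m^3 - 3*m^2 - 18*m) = m^2 + 3*m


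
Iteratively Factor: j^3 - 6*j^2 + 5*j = (j - 1)*(j^2 - 5*j) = (j - 5)*(j - 1)*(j)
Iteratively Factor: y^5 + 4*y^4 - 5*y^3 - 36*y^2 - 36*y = (y - 3)*(y^4 + 7*y^3 + 16*y^2 + 12*y) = y*(y - 3)*(y^3 + 7*y^2 + 16*y + 12) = y*(y - 3)*(y + 2)*(y^2 + 5*y + 6) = y*(y - 3)*(y + 2)*(y + 3)*(y + 2)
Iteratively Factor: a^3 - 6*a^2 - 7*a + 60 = (a - 4)*(a^2 - 2*a - 15) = (a - 4)*(a + 3)*(a - 5)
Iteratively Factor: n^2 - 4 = (n - 2)*(n + 2)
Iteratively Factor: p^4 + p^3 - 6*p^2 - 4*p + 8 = (p + 2)*(p^3 - p^2 - 4*p + 4) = (p - 2)*(p + 2)*(p^2 + p - 2) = (p - 2)*(p + 2)^2*(p - 1)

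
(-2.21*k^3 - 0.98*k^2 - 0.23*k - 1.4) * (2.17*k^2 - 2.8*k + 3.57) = -4.7957*k^5 + 4.0614*k^4 - 5.6448*k^3 - 5.8926*k^2 + 3.0989*k - 4.998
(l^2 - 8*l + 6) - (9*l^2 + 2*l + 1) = -8*l^2 - 10*l + 5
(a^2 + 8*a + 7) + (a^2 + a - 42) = 2*a^2 + 9*a - 35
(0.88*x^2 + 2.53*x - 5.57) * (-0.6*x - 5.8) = -0.528*x^3 - 6.622*x^2 - 11.332*x + 32.306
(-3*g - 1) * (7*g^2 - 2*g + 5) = -21*g^3 - g^2 - 13*g - 5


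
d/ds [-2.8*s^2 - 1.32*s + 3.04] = -5.6*s - 1.32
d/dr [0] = 0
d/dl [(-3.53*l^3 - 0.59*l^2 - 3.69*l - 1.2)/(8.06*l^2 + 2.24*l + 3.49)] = (-28.4518*l^4 - 15.8144*l^3 - 8.5393*l^2 + 15.2258*l - 10.1901)/(64.9636*l^4 + 36.1088*l^3 + 61.2764*l^2 + 15.6352*l + 12.1801)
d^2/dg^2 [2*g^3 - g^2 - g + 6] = 12*g - 2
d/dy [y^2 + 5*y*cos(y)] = -5*y*sin(y) + 2*y + 5*cos(y)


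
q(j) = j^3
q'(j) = 3*j^2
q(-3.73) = -51.90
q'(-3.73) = 41.74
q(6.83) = 318.61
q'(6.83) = 139.95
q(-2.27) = -11.70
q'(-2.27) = 15.46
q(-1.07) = -1.23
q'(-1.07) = 3.43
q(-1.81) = -5.93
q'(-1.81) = 9.83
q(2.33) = 12.65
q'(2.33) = 16.29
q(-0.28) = -0.02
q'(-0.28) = 0.24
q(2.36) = 13.14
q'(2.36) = 16.71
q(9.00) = 729.00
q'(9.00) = 243.00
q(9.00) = 729.00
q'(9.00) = 243.00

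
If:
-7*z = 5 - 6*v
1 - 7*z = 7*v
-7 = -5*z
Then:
No Solution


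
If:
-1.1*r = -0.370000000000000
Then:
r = 0.34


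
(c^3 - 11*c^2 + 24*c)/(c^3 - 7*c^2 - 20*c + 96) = c/(c + 4)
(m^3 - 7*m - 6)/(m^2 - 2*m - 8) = (m^2 - 2*m - 3)/(m - 4)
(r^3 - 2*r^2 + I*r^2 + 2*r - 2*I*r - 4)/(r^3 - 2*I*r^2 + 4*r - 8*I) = (r^2 - r*(2 + I) + 2*I)/(r^2 - 4*I*r - 4)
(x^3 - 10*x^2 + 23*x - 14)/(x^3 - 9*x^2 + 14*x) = (x - 1)/x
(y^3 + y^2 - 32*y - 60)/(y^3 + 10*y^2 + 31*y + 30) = (y - 6)/(y + 3)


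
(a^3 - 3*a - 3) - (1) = a^3 - 3*a - 4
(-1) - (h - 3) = 2 - h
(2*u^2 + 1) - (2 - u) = 2*u^2 + u - 1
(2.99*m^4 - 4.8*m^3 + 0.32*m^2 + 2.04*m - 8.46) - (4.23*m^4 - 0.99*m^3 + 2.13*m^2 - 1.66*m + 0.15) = -1.24*m^4 - 3.81*m^3 - 1.81*m^2 + 3.7*m - 8.61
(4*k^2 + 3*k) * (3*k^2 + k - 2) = 12*k^4 + 13*k^3 - 5*k^2 - 6*k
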